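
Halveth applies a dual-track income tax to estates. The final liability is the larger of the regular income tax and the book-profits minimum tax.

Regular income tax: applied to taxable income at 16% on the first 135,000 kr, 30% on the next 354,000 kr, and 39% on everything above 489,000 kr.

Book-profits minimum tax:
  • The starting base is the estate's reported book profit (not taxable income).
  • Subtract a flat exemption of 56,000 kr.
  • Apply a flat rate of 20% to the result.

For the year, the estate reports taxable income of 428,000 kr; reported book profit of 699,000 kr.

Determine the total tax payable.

Regular income tax:
  135,000 kr × 16% = 21,600 kr
  293,000 kr × 30% = 87,900 kr
  → 109,500 kr

Book-profits minimum tax:
  Base (reported book profit): 699,000 kr
  Less exemption 56,000 kr → base 643,000 kr
  643,000 kr × 20% = 128,600 kr

128,600 kr > 109,500 kr, so the book-profits minimum tax is the binding amount.

128,600 kr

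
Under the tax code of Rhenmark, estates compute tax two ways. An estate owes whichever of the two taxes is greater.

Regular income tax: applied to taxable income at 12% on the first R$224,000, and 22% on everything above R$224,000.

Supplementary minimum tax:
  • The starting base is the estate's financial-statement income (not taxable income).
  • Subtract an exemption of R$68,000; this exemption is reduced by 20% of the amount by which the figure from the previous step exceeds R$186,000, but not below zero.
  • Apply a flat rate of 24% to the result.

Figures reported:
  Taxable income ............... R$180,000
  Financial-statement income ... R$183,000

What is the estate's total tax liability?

Supplementary minimum tax:
  Base (financial-statement income): R$183,000
  Exemption: R$183,000 ≤ R$186,000, so full R$68,000 applies
  Base: R$183,000 − R$68,000 = R$115,000
  R$115,000 × 24% = R$27,600

Regular income tax:
  R$180,000 × 12% = R$21,600

R$27,600 > R$21,600, so the supplementary minimum tax is the binding amount.

R$27,600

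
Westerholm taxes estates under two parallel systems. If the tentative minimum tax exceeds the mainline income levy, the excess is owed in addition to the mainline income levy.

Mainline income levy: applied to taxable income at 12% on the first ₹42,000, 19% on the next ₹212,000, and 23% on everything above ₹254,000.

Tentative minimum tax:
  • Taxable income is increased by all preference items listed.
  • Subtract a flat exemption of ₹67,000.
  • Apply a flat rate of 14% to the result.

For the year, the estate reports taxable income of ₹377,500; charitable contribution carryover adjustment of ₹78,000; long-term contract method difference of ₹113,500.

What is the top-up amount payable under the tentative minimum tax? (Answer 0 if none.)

₹0

Tentative minimum tax:
  Adjusted income: ₹377,500 + ₹78,000 + ₹113,500 = ₹569,000
  Less exemption ₹67,000 → base ₹502,000
  ₹502,000 × 14% = ₹70,280

Mainline income levy:
  ₹42,000 × 12% = ₹5,040
  ₹212,000 × 19% = ₹40,280
  ₹123,500 × 23% = ₹28,405
  → ₹73,725

₹70,280 ≤ ₹73,725, so no add-on is due.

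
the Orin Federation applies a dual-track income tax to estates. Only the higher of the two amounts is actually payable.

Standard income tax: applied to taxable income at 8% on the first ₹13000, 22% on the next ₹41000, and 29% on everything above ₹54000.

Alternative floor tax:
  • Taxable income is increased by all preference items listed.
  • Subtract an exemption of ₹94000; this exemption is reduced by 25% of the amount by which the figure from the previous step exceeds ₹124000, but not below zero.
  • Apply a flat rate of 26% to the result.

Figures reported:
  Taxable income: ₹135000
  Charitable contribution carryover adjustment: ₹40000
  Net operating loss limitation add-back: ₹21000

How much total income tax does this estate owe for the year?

Standard income tax:
  ₹13000 × 8% = ₹1040
  ₹41000 × 22% = ₹9020
  ₹81000 × 29% = ₹23490
  → ₹33550

Alternative floor tax:
  Adjusted income: ₹135000 + ₹40000 + ₹21000 = ₹196000
  Exemption: ₹94000 − 25% × (₹196000 − ₹124000) = ₹94000 − ₹18000 = ₹76000
  Base: ₹196000 − ₹76000 = ₹120000
  ₹120000 × 26% = ₹31200

₹33550 > ₹31200, so the standard income tax governs.

₹33550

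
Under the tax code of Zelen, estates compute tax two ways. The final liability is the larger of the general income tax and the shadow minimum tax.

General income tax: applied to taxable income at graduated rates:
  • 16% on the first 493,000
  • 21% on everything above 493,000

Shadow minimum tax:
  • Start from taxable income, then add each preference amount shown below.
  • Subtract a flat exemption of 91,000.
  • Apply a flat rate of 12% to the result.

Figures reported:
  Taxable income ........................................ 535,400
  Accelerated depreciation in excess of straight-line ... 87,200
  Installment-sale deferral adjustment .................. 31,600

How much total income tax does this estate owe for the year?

87,784

Shadow minimum tax:
  Adjusted income: 535,400 + 87,200 + 31,600 = 654,200
  Less exemption 91,000 → base 563,200
  563,200 × 12% = 67,584

General income tax:
  493,000 × 16% = 78,880
  42,400 × 21% = 8,904
  → 87,784

87,784 > 67,584, so the general income tax governs.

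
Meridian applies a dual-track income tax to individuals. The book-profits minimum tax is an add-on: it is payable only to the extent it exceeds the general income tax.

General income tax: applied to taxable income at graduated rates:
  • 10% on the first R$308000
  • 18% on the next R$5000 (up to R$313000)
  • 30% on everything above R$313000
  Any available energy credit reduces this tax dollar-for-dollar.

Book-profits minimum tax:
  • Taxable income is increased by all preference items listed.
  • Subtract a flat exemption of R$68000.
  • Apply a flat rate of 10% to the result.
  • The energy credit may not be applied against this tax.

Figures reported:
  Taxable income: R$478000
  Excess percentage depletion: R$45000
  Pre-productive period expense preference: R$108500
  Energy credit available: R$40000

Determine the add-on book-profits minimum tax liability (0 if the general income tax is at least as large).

Book-profits minimum tax:
  Adjusted income: R$478000 + R$45000 + R$108500 = R$631500
  Less exemption R$68000 → base R$563500
  R$563500 × 10% = R$56350

General income tax:
  R$308000 × 10% = R$30800
  R$5000 × 18% = R$900
  R$165000 × 30% = R$49500
  → R$81200
  Less energy credit R$40000 → R$41200

Excess of book-profits minimum tax over general income tax: R$56350 − R$41200 = R$15150.

R$15150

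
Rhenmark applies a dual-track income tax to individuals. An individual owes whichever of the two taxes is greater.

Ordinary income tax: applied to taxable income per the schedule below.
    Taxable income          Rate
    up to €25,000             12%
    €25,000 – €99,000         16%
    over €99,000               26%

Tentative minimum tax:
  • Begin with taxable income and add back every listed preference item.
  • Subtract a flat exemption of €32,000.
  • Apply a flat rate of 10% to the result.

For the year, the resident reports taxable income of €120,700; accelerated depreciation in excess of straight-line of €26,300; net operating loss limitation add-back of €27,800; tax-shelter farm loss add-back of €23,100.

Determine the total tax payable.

Ordinary income tax:
  €25,000 × 12% = €3,000
  €74,000 × 16% = €11,840
  €21,700 × 26% = €5,642
  → €20,482

Tentative minimum tax:
  Adjusted income: €120,700 + €26,300 + €27,800 + €23,100 = €197,900
  Less exemption €32,000 → base €165,900
  €165,900 × 10% = €16,590

€20,482 > €16,590, so the ordinary income tax governs.

€20,482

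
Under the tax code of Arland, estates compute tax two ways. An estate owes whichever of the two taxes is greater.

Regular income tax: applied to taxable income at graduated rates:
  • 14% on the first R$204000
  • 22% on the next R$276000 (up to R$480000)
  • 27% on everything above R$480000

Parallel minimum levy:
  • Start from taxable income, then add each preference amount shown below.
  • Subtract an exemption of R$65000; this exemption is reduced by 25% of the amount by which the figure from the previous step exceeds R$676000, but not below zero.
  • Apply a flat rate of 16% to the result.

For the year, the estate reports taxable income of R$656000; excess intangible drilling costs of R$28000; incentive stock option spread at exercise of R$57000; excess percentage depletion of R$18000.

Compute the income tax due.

Parallel minimum levy:
  Adjusted income: R$656000 + R$28000 + R$57000 + R$18000 = R$759000
  Exemption: R$65000 − 25% × (R$759000 − R$676000) = R$65000 − R$20750 = R$44250
  Base: R$759000 − R$44250 = R$714750
  R$714750 × 16% = R$114360

Regular income tax:
  R$204000 × 14% = R$28560
  R$276000 × 22% = R$60720
  R$176000 × 27% = R$47520
  → R$136800

R$136800 > R$114360, so the regular income tax governs.

R$136800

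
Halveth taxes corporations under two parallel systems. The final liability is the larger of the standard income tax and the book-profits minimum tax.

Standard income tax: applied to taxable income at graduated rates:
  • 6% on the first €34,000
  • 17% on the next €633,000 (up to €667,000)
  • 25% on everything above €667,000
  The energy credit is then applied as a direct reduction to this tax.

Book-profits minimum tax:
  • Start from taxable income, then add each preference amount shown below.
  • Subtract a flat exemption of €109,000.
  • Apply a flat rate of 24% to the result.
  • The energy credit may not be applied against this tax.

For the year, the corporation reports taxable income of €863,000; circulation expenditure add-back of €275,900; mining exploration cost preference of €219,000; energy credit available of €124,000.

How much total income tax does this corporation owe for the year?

€299,736

Standard income tax:
  €34,000 × 6% = €2,040
  €633,000 × 17% = €107,610
  €196,000 × 25% = €49,000
  → €158,650
  Less energy credit €124,000 → €34,650

Book-profits minimum tax:
  Adjusted income: €863,000 + €275,900 + €219,000 = €1,357,900
  Less exemption €109,000 → base €1,248,900
  €1,248,900 × 24% = €299,736

€299,736 > €34,650, so the book-profits minimum tax is the binding amount.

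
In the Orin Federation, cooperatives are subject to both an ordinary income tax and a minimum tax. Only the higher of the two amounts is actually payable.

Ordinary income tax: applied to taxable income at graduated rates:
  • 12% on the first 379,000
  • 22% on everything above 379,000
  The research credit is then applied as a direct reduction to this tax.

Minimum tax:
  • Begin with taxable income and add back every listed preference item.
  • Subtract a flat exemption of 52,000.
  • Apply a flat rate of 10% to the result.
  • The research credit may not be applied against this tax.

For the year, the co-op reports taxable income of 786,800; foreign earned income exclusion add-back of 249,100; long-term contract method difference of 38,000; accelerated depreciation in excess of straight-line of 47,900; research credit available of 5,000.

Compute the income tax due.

Ordinary income tax:
  379,000 × 12% = 45,480
  407,800 × 22% = 89,716
  → 135,196
  Less research credit 5,000 → 130,196

Minimum tax:
  Adjusted income: 786,800 + 249,100 + 38,000 + 47,900 = 1,121,800
  Less exemption 52,000 → base 1,069,800
  1,069,800 × 10% = 106,980

130,196 > 106,980, so the ordinary income tax governs.

130,196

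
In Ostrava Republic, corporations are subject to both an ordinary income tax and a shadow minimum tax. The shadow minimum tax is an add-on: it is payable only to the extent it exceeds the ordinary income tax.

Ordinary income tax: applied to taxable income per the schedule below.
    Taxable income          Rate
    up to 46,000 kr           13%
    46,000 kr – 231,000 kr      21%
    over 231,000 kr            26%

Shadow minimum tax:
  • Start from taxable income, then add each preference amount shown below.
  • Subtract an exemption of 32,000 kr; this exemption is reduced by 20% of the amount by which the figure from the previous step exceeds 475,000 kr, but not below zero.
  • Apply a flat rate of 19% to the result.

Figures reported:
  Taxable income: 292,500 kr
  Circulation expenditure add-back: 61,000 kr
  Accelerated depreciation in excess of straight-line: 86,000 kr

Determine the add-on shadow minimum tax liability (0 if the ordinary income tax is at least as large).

16,605 kr

Shadow minimum tax:
  Adjusted income: 292,500 kr + 61,000 kr + 86,000 kr = 439,500 kr
  Exemption: 439,500 kr ≤ 475,000 kr, so full 32,000 kr applies
  Base: 439,500 kr − 32,000 kr = 407,500 kr
  407,500 kr × 19% = 77,425 kr

Ordinary income tax:
  46,000 kr × 13% = 5,980 kr
  185,000 kr × 21% = 38,850 kr
  61,500 kr × 26% = 15,990 kr
  → 60,820 kr

Excess of shadow minimum tax over ordinary income tax: 77,425 kr − 60,820 kr = 16,605 kr.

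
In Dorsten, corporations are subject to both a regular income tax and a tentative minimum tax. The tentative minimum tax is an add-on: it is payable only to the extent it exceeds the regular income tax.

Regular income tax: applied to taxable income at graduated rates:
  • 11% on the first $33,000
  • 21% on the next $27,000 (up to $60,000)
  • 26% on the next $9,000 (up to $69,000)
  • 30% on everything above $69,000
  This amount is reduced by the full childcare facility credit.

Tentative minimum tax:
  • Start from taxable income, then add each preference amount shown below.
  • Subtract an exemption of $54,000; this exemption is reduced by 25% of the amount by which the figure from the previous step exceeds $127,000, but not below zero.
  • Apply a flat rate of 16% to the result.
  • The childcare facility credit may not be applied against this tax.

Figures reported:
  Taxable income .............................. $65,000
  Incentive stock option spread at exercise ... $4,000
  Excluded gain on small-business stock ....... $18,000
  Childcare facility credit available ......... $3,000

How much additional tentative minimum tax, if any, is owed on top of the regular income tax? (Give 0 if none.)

Regular income tax:
  $33,000 × 11% = $3,630
  $27,000 × 21% = $5,670
  $5,000 × 26% = $1,300
  → $10,600
  Less childcare facility credit $3,000 → $7,600

Tentative minimum tax:
  Adjusted income: $65,000 + $4,000 + $18,000 = $87,000
  Exemption: $87,000 ≤ $127,000, so full $54,000 applies
  Base: $87,000 − $54,000 = $33,000
  $33,000 × 16% = $5,280

$5,280 ≤ $7,600, so no add-on is due.

$0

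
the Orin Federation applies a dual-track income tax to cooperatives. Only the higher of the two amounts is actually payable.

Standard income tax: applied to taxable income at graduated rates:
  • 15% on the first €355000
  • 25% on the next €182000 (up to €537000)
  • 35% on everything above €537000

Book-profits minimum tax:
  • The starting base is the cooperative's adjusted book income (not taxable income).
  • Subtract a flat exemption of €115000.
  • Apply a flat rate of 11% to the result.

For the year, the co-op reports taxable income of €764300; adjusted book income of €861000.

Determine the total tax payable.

Standard income tax:
  €355000 × 15% = €53250
  €182000 × 25% = €45500
  €227300 × 35% = €79555
  → €178305

Book-profits minimum tax:
  Base (adjusted book income): €861000
  Less exemption €115000 → base €746000
  €746000 × 11% = €82060

€178305 > €82060, so the standard income tax governs.

€178305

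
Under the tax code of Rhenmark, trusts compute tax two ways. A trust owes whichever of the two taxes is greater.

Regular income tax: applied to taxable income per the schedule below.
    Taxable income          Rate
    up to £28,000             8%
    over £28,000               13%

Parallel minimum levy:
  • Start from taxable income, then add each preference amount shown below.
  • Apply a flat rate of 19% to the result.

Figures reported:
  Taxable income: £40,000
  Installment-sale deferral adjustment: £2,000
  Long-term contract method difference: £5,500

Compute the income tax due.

Regular income tax:
  £28,000 × 8% = £2,240
  £12,000 × 13% = £1,560
  → £3,800

Parallel minimum levy:
  Adjusted income: £40,000 + £2,000 + £5,500 = £47,500
  £47,500 × 19% = £9,025

£9,025 > £3,800, so the parallel minimum levy is the binding amount.

£9,025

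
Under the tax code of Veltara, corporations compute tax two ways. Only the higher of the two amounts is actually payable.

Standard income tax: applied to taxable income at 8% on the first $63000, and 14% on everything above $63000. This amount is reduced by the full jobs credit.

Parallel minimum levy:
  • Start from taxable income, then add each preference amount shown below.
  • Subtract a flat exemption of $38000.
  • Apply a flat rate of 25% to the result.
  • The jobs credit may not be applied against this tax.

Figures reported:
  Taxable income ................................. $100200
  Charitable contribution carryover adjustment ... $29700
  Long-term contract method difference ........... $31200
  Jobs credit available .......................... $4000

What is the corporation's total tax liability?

$30775

Parallel minimum levy:
  Adjusted income: $100200 + $29700 + $31200 = $161100
  Less exemption $38000 → base $123100
  $123100 × 25% = $30775

Standard income tax:
  $63000 × 8% = $5040
  $37200 × 14% = $5208
  → $10248
  Less jobs credit $4000 → $6248

$30775 > $6248, so the parallel minimum levy is the binding amount.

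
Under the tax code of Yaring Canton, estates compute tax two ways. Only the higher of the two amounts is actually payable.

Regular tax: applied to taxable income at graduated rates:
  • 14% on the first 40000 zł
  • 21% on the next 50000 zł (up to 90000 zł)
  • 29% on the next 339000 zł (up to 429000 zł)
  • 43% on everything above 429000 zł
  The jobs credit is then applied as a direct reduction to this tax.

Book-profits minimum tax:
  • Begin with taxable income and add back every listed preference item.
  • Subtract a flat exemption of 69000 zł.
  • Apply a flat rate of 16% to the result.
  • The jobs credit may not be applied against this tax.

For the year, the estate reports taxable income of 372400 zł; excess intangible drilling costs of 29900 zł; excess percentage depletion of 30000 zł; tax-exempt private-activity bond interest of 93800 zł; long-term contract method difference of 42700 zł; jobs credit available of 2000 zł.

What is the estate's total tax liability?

Book-profits minimum tax:
  Adjusted income: 372400 zł + 29900 zł + 30000 zł + 93800 zł + 42700 zł = 568800 zł
  Less exemption 69000 zł → base 499800 zł
  499800 zł × 16% = 79968 zł

Regular tax:
  40000 zł × 14% = 5600 zł
  50000 zł × 21% = 10500 zł
  282400 zł × 29% = 81896 zł
  → 97996 zł
  Less jobs credit 2000 zł → 95996 zł

95996 zł > 79968 zł, so the regular tax governs.

95996 zł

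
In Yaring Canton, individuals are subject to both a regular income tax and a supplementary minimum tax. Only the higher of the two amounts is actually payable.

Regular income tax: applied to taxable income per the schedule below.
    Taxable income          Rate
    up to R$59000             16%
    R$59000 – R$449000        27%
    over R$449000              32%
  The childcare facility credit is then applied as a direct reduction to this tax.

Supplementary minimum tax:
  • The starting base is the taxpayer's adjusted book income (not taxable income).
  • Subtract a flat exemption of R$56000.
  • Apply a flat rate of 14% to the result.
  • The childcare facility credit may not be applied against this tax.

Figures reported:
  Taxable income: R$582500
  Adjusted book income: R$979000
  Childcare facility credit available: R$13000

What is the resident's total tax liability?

Supplementary minimum tax:
  Base (adjusted book income): R$979000
  Less exemption R$56000 → base R$923000
  R$923000 × 14% = R$129220

Regular income tax:
  R$59000 × 16% = R$9440
  R$390000 × 27% = R$105300
  R$133500 × 32% = R$42720
  → R$157460
  Less childcare facility credit R$13000 → R$144460

R$144460 > R$129220, so the regular income tax governs.

R$144460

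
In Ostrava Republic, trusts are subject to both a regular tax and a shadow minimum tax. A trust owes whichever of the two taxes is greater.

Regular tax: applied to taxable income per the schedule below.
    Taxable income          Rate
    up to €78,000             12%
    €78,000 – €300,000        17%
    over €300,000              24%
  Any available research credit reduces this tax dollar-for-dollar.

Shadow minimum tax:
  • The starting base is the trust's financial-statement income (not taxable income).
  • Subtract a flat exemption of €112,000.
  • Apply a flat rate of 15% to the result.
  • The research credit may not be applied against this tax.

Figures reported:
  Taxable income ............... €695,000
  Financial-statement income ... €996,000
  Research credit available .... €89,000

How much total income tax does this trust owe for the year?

Shadow minimum tax:
  Base (financial-statement income): €996,000
  Less exemption €112,000 → base €884,000
  €884,000 × 15% = €132,600

Regular tax:
  €78,000 × 12% = €9,360
  €222,000 × 17% = €37,740
  €395,000 × 24% = €94,800
  → €141,900
  Less research credit €89,000 → €52,900

€132,600 > €52,900, so the shadow minimum tax is the binding amount.

€132,600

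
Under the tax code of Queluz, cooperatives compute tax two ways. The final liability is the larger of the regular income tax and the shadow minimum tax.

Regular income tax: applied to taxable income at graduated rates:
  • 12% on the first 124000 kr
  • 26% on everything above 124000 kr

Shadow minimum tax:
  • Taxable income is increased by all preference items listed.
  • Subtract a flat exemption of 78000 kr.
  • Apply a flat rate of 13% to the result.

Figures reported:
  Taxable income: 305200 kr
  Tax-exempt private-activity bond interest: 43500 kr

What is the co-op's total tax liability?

61992 kr

Shadow minimum tax:
  Adjusted income: 305200 kr + 43500 kr = 348700 kr
  Less exemption 78000 kr → base 270700 kr
  270700 kr × 13% = 35191 kr

Regular income tax:
  124000 kr × 12% = 14880 kr
  181200 kr × 26% = 47112 kr
  → 61992 kr

61992 kr > 35191 kr, so the regular income tax governs.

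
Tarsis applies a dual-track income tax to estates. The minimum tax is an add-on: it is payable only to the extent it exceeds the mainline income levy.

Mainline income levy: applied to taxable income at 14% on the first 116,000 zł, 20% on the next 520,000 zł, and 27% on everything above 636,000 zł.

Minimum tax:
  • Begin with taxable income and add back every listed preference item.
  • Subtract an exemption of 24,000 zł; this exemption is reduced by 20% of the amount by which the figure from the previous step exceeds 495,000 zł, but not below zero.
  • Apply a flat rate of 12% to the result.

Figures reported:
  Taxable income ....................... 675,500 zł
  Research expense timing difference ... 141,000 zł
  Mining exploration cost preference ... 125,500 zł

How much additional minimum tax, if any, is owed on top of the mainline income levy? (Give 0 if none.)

0 zł

Minimum tax:
  Adjusted income: 675,500 zł + 141,000 zł + 125,500 zł = 942,000 zł
  Exemption: 20% × (942,000 zł − 495,000 zł) = 89,400 zł ≥ 24,000 zł, so the exemption is fully phased out
  Base: 942,000 zł − 0 zł = 942,000 zł
  942,000 zł × 12% = 113,040 zł

Mainline income levy:
  116,000 zł × 14% = 16,240 zł
  520,000 zł × 20% = 104,000 zł
  39,500 zł × 27% = 10,665 zł
  → 130,905 zł

113,040 zł ≤ 130,905 zł, so no add-on is due.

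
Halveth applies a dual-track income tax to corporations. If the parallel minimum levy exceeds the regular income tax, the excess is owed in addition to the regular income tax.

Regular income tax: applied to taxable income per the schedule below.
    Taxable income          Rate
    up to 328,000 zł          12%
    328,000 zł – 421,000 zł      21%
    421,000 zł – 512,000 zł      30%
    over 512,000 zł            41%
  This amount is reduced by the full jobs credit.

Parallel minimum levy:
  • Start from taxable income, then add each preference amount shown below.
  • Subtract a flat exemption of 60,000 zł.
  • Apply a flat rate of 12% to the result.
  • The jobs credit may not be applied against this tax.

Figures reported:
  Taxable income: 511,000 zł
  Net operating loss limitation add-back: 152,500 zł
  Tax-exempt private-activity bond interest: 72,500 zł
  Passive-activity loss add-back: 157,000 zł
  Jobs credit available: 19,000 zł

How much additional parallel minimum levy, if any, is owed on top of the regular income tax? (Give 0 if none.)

33,070 zł

Parallel minimum levy:
  Adjusted income: 511,000 zł + 152,500 zł + 72,500 zł + 157,000 zł = 893,000 zł
  Less exemption 60,000 zł → base 833,000 zł
  833,000 zł × 12% = 99,960 zł

Regular income tax:
  328,000 zł × 12% = 39,360 zł
  93,000 zł × 21% = 19,530 zł
  90,000 zł × 30% = 27,000 zł
  → 85,890 zł
  Less jobs credit 19,000 zł → 66,890 zł

Excess of parallel minimum levy over regular income tax: 99,960 zł − 66,890 zł = 33,070 zł.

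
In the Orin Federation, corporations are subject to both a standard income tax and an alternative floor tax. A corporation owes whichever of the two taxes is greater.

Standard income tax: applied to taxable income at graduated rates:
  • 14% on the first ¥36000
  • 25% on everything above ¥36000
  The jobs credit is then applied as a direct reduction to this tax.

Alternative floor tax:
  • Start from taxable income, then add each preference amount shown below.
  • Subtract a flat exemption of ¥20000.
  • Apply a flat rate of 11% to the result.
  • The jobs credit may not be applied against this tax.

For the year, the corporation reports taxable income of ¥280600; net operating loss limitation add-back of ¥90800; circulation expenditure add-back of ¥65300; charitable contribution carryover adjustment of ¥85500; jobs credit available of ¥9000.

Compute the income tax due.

Standard income tax:
  ¥36000 × 14% = ¥5040
  ¥244600 × 25% = ¥61150
  → ¥66190
  Less jobs credit ¥9000 → ¥57190

Alternative floor tax:
  Adjusted income: ¥280600 + ¥90800 + ¥65300 + ¥85500 = ¥522200
  Less exemption ¥20000 → base ¥502200
  ¥502200 × 11% = ¥55242

¥57190 > ¥55242, so the standard income tax governs.

¥57190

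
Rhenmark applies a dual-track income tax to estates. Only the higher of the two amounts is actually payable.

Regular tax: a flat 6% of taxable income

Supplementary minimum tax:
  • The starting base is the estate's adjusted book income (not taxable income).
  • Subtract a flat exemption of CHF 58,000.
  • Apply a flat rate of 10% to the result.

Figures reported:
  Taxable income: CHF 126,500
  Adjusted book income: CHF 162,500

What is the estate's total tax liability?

CHF 10,450

Supplementary minimum tax:
  Base (adjusted book income): CHF 162,500
  Less exemption CHF 58,000 → base CHF 104,500
  CHF 104,500 × 10% = CHF 10,450

Regular tax:
  CHF 126,500 × 6% = CHF 7,590

CHF 10,450 > CHF 7,590, so the supplementary minimum tax is the binding amount.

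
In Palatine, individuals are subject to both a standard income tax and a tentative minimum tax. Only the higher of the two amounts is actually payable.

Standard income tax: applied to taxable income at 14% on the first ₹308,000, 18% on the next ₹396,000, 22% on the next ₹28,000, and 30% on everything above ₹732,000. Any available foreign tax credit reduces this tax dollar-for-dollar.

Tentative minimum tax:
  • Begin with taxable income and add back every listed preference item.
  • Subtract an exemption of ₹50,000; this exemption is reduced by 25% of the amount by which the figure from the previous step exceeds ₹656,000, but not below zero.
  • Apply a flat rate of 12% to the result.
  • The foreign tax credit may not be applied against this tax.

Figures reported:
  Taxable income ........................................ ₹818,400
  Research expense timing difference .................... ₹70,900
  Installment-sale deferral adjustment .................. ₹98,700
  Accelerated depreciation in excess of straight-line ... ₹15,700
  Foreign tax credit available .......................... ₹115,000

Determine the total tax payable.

Standard income tax:
  ₹308,000 × 14% = ₹43,120
  ₹396,000 × 18% = ₹71,280
  ₹28,000 × 22% = ₹6,160
  ₹86,400 × 30% = ₹25,920
  → ₹146,480
  Less foreign tax credit ₹115,000 → ₹31,480

Tentative minimum tax:
  Adjusted income: ₹818,400 + ₹70,900 + ₹98,700 + ₹15,700 = ₹1,003,700
  Exemption: 25% × (₹1,003,700 − ₹656,000) = ₹86,925 ≥ ₹50,000, so the exemption is fully phased out
  Base: ₹1,003,700 − ₹0 = ₹1,003,700
  ₹1,003,700 × 12% = ₹120,444

₹120,444 > ₹31,480, so the tentative minimum tax is the binding amount.

₹120,444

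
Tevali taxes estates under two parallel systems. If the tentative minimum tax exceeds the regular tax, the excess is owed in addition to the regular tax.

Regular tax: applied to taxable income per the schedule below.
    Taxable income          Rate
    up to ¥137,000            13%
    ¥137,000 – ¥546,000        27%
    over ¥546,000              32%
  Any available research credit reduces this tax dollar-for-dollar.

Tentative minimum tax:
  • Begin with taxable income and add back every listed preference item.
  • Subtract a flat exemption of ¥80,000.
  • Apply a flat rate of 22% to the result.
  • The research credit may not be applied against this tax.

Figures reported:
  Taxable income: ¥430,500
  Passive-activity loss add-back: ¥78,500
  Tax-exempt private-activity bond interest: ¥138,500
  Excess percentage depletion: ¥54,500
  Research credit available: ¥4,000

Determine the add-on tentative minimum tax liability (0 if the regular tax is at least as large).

¥43,785

Regular tax:
  ¥137,000 × 13% = ¥17,810
  ¥293,500 × 27% = ¥79,245
  → ¥97,055
  Less research credit ¥4,000 → ¥93,055

Tentative minimum tax:
  Adjusted income: ¥430,500 + ¥78,500 + ¥138,500 + ¥54,500 = ¥702,000
  Less exemption ¥80,000 → base ¥622,000
  ¥622,000 × 22% = ¥136,840

Excess of tentative minimum tax over regular tax: ¥136,840 − ¥93,055 = ¥43,785.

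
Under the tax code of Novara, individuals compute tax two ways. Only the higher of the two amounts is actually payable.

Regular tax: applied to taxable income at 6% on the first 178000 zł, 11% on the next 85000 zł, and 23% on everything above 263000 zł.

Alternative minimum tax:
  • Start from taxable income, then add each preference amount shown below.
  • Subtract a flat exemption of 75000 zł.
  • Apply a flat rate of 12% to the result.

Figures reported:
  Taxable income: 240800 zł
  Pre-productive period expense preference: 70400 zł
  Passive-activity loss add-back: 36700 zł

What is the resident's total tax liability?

Alternative minimum tax:
  Adjusted income: 240800 zł + 70400 zł + 36700 zł = 347900 zł
  Less exemption 75000 zł → base 272900 zł
  272900 zł × 12% = 32748 zł

Regular tax:
  178000 zł × 6% = 10680 zł
  62800 zł × 11% = 6908 zł
  → 17588 zł

32748 zł > 17588 zł, so the alternative minimum tax is the binding amount.

32748 zł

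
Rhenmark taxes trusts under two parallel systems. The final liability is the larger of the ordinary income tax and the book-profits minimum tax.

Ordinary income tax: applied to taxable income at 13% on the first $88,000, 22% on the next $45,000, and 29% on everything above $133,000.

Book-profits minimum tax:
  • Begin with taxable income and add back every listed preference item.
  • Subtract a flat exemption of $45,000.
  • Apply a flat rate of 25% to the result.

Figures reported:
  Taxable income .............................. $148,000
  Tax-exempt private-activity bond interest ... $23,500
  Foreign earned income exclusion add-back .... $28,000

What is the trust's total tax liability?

$38,625

Book-profits minimum tax:
  Adjusted income: $148,000 + $23,500 + $28,000 = $199,500
  Less exemption $45,000 → base $154,500
  $154,500 × 25% = $38,625

Ordinary income tax:
  $88,000 × 13% = $11,440
  $45,000 × 22% = $9,900
  $15,000 × 29% = $4,350
  → $25,690

$38,625 > $25,690, so the book-profits minimum tax is the binding amount.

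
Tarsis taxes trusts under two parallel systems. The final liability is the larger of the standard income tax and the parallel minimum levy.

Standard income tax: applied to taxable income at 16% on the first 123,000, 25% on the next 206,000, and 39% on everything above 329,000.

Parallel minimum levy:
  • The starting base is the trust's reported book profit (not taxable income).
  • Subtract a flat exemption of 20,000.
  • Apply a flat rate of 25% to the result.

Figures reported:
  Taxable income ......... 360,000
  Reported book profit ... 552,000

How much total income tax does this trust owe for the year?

133,000

Parallel minimum levy:
  Base (reported book profit): 552,000
  Less exemption 20,000 → base 532,000
  532,000 × 25% = 133,000

Standard income tax:
  123,000 × 16% = 19,680
  206,000 × 25% = 51,500
  31,000 × 39% = 12,090
  → 83,270

133,000 > 83,270, so the parallel minimum levy is the binding amount.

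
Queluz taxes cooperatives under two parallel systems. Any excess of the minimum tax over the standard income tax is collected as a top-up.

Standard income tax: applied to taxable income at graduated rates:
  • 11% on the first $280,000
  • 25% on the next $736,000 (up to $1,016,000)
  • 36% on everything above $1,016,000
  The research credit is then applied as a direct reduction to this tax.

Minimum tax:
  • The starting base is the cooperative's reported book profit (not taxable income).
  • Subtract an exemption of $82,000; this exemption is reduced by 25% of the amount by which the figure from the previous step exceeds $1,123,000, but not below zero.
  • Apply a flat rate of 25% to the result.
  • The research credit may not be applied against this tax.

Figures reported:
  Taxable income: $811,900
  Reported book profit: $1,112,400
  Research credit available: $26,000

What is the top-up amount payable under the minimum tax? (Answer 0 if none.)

$119,825

Standard income tax:
  $280,000 × 11% = $30,800
  $531,900 × 25% = $132,975
  → $163,775
  Less research credit $26,000 → $137,775

Minimum tax:
  Base (reported book profit): $1,112,400
  Exemption: $1,112,400 ≤ $1,123,000, so full $82,000 applies
  Base: $1,112,400 − $82,000 = $1,030,400
  $1,030,400 × 25% = $257,600

Excess of minimum tax over standard income tax: $257,600 − $137,775 = $119,825.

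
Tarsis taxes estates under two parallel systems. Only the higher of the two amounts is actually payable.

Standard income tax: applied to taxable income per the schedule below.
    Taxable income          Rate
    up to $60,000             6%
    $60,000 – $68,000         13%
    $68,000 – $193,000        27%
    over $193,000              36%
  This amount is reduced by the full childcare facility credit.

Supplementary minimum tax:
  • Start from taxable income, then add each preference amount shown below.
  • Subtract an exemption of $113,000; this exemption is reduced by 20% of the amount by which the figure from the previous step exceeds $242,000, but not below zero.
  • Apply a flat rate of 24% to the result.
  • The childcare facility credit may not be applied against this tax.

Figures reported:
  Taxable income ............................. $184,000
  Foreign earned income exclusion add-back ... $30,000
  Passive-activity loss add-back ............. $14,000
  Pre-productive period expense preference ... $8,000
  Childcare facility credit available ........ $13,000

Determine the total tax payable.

Supplementary minimum tax:
  Adjusted income: $184,000 + $30,000 + $14,000 + $8,000 = $236,000
  Exemption: $236,000 ≤ $242,000, so full $113,000 applies
  Base: $236,000 − $113,000 = $123,000
  $123,000 × 24% = $29,520

Standard income tax:
  $60,000 × 6% = $3,600
  $8,000 × 13% = $1,040
  $116,000 × 27% = $31,320
  → $35,960
  Less childcare facility credit $13,000 → $22,960

$29,520 > $22,960, so the supplementary minimum tax is the binding amount.

$29,520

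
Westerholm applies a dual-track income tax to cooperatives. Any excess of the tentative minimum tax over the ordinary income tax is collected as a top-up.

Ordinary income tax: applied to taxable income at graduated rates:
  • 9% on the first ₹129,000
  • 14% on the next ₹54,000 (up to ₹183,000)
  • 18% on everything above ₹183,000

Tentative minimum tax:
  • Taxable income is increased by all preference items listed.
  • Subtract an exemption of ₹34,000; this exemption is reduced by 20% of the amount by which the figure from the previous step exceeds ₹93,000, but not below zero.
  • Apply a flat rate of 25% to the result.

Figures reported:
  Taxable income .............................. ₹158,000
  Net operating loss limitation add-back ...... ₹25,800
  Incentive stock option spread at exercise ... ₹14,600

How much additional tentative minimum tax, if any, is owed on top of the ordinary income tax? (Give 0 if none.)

₹30,700

Ordinary income tax:
  ₹129,000 × 9% = ₹11,610
  ₹29,000 × 14% = ₹4,060
  → ₹15,670

Tentative minimum tax:
  Adjusted income: ₹158,000 + ₹25,800 + ₹14,600 = ₹198,400
  Exemption: ₹34,000 − 20% × (₹198,400 − ₹93,000) = ₹34,000 − ₹21,080 = ₹12,920
  Base: ₹198,400 − ₹12,920 = ₹185,480
  ₹185,480 × 25% = ₹46,370

Excess of tentative minimum tax over ordinary income tax: ₹46,370 − ₹15,670 = ₹30,700.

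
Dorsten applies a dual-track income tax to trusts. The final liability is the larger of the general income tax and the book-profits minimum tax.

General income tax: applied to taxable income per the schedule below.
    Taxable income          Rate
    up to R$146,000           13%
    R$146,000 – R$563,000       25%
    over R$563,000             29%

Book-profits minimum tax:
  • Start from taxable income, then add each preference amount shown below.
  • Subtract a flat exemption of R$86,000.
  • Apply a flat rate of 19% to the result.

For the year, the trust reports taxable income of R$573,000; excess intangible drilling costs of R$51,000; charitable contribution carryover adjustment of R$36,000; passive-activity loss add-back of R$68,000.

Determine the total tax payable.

R$126,130

General income tax:
  R$146,000 × 13% = R$18,980
  R$417,000 × 25% = R$104,250
  R$10,000 × 29% = R$2,900
  → R$126,130

Book-profits minimum tax:
  Adjusted income: R$573,000 + R$51,000 + R$36,000 + R$68,000 = R$728,000
  Less exemption R$86,000 → base R$642,000
  R$642,000 × 19% = R$121,980

R$126,130 > R$121,980, so the general income tax governs.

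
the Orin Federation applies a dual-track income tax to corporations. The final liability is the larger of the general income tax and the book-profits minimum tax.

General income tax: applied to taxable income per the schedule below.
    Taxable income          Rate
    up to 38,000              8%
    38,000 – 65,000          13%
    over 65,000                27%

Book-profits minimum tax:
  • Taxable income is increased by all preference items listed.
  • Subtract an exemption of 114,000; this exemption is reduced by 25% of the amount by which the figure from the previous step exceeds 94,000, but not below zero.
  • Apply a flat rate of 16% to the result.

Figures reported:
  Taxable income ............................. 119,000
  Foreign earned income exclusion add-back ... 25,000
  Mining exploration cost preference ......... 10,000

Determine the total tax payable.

21,130

Book-profits minimum tax:
  Adjusted income: 119,000 + 25,000 + 10,000 = 154,000
  Exemption: 114,000 − 25% × (154,000 − 94,000) = 114,000 − 15,000 = 99,000
  Base: 154,000 − 99,000 = 55,000
  55,000 × 16% = 8,800

General income tax:
  38,000 × 8% = 3,040
  27,000 × 13% = 3,510
  54,000 × 27% = 14,580
  → 21,130

21,130 > 8,800, so the general income tax governs.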